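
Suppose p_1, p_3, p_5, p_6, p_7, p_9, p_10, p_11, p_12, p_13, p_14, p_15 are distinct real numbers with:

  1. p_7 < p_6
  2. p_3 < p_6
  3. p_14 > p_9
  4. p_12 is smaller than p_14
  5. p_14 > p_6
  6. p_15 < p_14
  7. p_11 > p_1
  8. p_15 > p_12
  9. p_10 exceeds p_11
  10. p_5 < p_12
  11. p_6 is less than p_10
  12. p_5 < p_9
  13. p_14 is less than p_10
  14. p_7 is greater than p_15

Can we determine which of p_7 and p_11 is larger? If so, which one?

undetermined

Following every chain through p_11: above p_11 we get p_10; below p_11 we get p_1.
p_7 is not reached, and no chain runs the other way from p_7 to p_11.
So the given relations leave the order of p_11 and p_7 undetermined.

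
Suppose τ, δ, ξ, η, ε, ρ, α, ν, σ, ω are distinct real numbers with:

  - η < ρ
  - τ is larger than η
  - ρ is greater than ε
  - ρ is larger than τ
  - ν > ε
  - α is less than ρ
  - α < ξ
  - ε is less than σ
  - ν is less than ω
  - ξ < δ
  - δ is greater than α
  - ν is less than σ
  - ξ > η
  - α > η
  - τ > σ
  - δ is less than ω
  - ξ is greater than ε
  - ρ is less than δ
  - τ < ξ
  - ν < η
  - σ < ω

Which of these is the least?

ε

ν is not least since ε < ν; σ is not least since ε < σ; η is not least since ν < η; α is not least since η < α; τ is not least since σ < τ; ξ is not least since α < ξ; ρ is not least since η < ρ; δ is not least since ξ < δ; ω is not least since δ < ω.
Only ε has nothing below it, so ε is the least.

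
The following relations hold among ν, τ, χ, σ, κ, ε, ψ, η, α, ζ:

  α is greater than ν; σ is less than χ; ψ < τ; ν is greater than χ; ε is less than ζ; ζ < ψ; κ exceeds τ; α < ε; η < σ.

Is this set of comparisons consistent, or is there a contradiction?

Every relation is compatible with η < σ < χ < ν < α < ε < ζ < ψ < τ < κ; the set is consistent.

consistent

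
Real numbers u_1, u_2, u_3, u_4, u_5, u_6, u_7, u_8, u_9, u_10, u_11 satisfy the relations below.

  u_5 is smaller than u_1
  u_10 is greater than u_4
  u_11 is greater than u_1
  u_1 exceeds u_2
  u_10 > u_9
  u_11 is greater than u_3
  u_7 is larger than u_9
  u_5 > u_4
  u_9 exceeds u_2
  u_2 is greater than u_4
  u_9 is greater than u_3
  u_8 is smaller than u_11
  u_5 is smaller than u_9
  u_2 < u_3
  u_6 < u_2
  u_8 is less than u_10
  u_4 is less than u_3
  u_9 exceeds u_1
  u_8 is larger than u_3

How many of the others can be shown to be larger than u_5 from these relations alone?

5

The elements the relations force above u_5 are u_1, u_9, u_11, u_10, u_7 — no chain reaches any other.
That is 5.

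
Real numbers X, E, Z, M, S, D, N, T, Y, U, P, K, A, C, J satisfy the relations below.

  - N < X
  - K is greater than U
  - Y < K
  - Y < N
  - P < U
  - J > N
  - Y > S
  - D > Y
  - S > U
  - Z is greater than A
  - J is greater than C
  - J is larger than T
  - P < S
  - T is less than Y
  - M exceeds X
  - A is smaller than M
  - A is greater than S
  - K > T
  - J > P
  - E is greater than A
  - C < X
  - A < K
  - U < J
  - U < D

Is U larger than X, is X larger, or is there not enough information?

X

The relevant relations are U < S; S < Y; Y < N; N < X.
Chaining these gives U < S < Y < N < X.
So X is larger.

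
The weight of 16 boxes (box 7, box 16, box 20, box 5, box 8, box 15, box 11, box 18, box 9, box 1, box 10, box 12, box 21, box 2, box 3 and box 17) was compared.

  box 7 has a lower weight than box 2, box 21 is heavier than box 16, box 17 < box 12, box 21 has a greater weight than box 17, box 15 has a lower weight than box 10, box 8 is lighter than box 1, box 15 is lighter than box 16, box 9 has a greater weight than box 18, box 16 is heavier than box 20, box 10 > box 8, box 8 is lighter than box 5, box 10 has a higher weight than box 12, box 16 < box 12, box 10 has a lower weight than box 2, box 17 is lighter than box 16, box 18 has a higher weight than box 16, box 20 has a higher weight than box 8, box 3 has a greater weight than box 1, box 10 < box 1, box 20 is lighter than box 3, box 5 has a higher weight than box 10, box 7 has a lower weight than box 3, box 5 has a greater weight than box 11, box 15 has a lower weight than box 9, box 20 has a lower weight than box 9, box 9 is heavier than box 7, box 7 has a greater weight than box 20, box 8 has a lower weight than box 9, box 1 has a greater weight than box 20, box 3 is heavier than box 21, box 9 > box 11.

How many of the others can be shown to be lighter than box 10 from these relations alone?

The elements the relations force below box 10 are box 17, box 8, box 20, box 15, box 16, box 12 — no chain reaches any other.
That is 6.

6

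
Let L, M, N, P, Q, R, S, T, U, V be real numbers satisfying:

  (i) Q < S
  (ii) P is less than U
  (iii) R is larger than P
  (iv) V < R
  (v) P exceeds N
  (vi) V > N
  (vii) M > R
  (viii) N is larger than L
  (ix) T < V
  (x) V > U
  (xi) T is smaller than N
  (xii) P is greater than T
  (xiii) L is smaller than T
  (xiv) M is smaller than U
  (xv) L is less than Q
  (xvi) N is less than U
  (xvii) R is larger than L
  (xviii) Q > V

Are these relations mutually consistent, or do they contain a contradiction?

We have V < R stated directly, yet also R < M < U < V by chaining the others — so R < V. Contradiction.

inconsistent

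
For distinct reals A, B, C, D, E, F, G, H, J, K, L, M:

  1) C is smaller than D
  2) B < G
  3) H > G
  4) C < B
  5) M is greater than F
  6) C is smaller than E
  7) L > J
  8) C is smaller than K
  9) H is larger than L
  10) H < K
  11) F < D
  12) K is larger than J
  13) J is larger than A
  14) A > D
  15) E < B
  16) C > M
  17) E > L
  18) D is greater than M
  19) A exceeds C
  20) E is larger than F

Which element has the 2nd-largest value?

H

Chaining the given pairs: F < M < C < D < A < J < L < E < B < G < H < K.
The 2nd largest is H.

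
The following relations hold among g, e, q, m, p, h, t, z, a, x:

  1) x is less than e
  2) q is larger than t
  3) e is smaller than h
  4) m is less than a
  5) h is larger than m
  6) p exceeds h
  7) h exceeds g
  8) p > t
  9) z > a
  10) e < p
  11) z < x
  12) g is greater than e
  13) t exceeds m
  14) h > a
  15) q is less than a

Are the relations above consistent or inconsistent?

consistent

The single ordering m < t < q < a < z < x < e < g < h < p satisfies every listed relation, so no contradiction arises.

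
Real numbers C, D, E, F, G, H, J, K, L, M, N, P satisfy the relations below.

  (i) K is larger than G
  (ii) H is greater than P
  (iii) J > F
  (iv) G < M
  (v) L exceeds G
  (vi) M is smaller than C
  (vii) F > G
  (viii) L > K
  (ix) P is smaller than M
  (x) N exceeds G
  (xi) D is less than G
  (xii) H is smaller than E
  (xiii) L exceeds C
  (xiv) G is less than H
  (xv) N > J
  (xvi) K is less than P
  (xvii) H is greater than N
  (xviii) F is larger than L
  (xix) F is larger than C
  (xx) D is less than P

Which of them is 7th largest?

Piecing the relations together gives one ordering: D < G < K < P < M < C < L < F < J < N < H < E.
Counting 7 from the largest end gives C.

C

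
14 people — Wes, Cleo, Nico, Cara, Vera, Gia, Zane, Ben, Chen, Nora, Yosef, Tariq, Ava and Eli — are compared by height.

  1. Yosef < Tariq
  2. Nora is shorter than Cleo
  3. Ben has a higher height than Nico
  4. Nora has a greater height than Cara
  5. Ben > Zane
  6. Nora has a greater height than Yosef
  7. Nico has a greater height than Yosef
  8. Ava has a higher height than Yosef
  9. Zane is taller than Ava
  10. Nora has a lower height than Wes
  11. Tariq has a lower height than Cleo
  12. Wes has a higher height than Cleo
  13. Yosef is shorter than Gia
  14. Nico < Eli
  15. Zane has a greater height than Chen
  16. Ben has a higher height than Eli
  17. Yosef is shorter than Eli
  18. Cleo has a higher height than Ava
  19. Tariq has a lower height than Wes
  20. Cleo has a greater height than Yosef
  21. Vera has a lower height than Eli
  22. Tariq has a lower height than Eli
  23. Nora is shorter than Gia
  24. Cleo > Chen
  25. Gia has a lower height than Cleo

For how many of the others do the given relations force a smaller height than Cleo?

7

Directly below Cleo: Yosef, Tariq, Nora, Ava, Chen, Gia.
One step further: Cara (7 so far).
Nothing else is reachable below Cleo; 7 in all.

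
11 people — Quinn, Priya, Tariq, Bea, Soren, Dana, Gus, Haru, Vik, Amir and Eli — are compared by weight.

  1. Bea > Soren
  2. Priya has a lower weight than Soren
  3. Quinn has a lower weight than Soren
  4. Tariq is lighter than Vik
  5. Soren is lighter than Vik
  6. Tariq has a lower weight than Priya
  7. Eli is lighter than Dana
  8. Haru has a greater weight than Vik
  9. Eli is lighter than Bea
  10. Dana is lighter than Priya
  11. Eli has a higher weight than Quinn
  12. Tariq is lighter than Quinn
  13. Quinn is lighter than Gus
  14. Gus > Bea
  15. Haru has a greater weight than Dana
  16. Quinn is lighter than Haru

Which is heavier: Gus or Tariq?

Link the given pairs in sequence: Tariq < Quinn; Quinn < Eli; Eli < Dana; Dana < Priya; Priya < Soren; Soren < Bea; Bea < Gus.
Chaining these gives Tariq < Quinn < Eli < Dana < Priya < Soren < Bea < Gus.
So Tariq < Gus; Gus is the heavier of the two.

Gus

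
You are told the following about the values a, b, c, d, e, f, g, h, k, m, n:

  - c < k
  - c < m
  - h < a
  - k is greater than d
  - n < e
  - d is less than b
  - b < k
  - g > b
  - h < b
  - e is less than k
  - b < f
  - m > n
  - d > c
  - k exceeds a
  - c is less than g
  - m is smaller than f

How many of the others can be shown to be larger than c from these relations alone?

6

Directly above c: d, m, k, g.
One step further: b, f (6 so far).
Nothing else is reachable above c; 6 in all.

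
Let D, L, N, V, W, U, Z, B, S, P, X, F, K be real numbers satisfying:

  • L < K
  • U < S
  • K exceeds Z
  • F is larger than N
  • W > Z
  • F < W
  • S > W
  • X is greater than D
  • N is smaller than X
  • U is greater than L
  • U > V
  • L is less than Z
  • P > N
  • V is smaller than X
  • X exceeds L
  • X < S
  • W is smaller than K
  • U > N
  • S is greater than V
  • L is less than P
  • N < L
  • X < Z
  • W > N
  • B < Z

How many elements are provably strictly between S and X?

2

Chaining upward from X reaches: Z, W, K.
Chaining downward from S reaches: N, V, F, D, L, B, U, Z, W.
Strictly between X and S are those in both lists: Z, W — 2 elements.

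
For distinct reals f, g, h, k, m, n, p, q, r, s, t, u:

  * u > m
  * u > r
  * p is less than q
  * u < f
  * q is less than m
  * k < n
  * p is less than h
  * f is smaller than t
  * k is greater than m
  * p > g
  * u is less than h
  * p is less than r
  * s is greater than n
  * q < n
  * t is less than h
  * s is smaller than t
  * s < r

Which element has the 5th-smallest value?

The consecutive relations fix a unique order: g < p < q < m < k < n < s < r < u < f < t < h.
The 5th smallest is k.

k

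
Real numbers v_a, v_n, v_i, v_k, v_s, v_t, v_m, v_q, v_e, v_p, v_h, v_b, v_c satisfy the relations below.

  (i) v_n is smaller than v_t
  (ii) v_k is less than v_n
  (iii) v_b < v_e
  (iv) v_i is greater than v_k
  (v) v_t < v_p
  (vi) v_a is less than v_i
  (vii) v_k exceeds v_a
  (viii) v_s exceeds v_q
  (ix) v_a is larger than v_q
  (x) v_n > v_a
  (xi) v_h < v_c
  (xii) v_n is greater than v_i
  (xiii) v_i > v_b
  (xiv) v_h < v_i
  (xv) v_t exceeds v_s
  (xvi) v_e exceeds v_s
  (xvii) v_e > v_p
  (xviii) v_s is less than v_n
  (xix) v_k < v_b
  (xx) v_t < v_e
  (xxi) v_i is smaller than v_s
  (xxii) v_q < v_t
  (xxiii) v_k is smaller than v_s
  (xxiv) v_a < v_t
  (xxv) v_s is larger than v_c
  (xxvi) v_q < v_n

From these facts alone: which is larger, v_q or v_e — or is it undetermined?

The relevant relations are v_q < v_a; v_a < v_k; v_k < v_i; v_i < v_s; v_s < v_t; v_t < v_p; v_p < v_e.
Together: v_q < v_a < v_k < v_i < v_s < v_t < v_p < v_e.
So v_e is larger.

v_e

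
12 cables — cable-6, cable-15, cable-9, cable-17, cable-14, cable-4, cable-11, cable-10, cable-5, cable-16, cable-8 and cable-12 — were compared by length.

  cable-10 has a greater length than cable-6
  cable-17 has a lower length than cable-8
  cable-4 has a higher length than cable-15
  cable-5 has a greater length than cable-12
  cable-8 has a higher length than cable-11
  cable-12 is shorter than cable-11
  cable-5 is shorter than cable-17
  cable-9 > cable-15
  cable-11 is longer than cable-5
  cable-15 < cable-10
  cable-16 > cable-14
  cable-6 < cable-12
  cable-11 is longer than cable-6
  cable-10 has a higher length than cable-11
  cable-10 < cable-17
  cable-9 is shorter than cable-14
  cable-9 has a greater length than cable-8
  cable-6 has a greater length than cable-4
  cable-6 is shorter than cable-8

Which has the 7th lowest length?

Piecing the relations together gives one ordering: cable-15 < cable-4 < cable-6 < cable-12 < cable-5 < cable-11 < cable-10 < cable-17 < cable-8 < cable-9 < cable-14 < cable-16.
The 7th smallest is cable-10.

cable-10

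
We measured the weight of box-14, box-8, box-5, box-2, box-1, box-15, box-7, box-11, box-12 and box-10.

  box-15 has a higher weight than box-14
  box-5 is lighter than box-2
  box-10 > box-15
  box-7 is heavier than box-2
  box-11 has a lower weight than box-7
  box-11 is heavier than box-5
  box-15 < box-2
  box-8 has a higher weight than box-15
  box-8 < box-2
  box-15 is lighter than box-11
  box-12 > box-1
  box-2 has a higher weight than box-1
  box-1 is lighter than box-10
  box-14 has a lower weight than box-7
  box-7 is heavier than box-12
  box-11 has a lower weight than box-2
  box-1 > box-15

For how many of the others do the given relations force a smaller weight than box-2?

Directly below box-2: box-15, box-5, box-1, box-8, box-11.
One step further: box-14 (6 so far).
No other element is forced below box-2 by the given relations, so the count is 6.

6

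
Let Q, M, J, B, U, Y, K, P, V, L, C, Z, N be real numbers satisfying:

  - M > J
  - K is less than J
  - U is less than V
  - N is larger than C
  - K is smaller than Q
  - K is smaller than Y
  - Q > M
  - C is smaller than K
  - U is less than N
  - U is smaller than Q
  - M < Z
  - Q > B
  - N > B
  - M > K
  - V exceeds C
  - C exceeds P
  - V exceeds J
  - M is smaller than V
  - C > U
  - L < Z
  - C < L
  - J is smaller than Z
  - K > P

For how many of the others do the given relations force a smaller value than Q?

7

Directly below Q: U, K, B, M.
One step further: P, C, J (7 so far).
No other element is forced below Q by the given relations, so the count is 7.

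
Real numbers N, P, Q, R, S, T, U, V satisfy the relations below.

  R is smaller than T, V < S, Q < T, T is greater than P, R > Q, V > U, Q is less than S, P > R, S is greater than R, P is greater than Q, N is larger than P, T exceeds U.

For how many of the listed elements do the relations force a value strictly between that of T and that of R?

Chaining upward from R reaches: P, N, S.
Chaining downward from T reaches: Q, U, P.
Strictly between R and T are those in both lists: P — 1 element.

1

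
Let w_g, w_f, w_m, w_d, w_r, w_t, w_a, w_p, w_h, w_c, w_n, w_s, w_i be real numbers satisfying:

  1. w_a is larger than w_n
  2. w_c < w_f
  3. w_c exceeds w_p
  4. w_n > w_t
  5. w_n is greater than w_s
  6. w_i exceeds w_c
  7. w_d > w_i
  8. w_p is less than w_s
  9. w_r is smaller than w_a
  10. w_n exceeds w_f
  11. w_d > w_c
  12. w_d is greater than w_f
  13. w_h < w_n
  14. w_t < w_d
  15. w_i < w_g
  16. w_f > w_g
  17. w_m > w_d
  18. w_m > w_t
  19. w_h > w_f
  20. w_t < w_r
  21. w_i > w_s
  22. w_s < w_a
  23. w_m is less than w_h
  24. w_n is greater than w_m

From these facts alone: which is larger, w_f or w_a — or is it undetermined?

w_a

Chaining the given relations: w_f < w_d < w_m < w_h < w_n < w_a.
So w_a is larger.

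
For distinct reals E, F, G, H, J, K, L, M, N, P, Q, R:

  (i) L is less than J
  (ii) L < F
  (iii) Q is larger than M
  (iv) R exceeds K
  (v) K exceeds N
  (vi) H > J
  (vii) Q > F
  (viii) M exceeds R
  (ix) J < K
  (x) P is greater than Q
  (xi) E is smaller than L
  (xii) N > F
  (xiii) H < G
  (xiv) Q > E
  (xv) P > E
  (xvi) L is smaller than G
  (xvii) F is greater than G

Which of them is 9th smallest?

R

Chaining the given pairs: E < L < J < H < G < F < N < K < R < M < Q < P.
The 9th smallest is R.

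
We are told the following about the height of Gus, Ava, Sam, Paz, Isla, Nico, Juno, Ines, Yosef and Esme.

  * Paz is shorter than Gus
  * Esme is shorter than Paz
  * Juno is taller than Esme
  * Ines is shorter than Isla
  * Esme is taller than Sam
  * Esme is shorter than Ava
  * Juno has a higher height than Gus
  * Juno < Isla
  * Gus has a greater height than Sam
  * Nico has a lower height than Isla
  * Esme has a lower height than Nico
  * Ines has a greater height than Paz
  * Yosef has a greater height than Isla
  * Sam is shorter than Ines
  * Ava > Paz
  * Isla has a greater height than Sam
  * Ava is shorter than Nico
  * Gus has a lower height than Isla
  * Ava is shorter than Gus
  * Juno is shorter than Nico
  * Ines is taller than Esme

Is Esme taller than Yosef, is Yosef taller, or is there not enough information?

The relevant relations are Esme < Paz; Paz < Ava; Ava < Gus; Gus < Juno; Juno < Nico; Nico < Isla; Isla < Yosef.
Chaining these gives Esme < Paz < Ava < Gus < Juno < Nico < Isla < Yosef.
So Yosef is taller.

Yosef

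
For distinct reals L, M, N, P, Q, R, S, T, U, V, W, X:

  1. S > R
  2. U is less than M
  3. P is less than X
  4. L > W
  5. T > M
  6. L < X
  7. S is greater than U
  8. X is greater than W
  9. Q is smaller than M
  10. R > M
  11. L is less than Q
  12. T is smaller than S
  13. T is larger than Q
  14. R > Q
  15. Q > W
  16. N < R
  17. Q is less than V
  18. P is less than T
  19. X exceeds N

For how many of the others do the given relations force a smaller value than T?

6

The elements the relations force below T are W, L, U, Q, M, P — no chain reaches any other.
That is 6.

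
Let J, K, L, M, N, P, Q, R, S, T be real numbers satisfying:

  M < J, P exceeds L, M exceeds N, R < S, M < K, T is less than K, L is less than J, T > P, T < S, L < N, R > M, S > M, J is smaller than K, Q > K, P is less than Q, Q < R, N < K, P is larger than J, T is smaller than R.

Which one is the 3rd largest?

Q

Chaining the given pairs: L < N < M < J < P < T < K < Q < R < S.
Counting 3 from the largest end gives Q.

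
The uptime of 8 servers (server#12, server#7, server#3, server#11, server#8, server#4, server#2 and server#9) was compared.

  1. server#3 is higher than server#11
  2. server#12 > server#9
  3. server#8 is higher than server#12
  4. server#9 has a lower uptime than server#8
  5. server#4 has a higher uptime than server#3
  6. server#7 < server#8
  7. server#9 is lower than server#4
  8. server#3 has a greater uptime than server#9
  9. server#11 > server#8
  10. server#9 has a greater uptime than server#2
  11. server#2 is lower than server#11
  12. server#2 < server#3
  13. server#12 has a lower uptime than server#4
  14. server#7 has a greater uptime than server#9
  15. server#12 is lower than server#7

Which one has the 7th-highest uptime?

server#9

Piecing the relations together gives one ordering: server#2 < server#9 < server#12 < server#7 < server#8 < server#11 < server#3 < server#4.
Counting 7 from the largest end gives server#9.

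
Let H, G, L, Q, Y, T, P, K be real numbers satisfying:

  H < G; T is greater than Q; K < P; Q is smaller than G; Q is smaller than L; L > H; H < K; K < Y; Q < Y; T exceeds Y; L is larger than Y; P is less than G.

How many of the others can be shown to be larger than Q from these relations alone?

4

Directly above Q: G, Y, L, T.
Nothing else is reachable above Q; 4 in all.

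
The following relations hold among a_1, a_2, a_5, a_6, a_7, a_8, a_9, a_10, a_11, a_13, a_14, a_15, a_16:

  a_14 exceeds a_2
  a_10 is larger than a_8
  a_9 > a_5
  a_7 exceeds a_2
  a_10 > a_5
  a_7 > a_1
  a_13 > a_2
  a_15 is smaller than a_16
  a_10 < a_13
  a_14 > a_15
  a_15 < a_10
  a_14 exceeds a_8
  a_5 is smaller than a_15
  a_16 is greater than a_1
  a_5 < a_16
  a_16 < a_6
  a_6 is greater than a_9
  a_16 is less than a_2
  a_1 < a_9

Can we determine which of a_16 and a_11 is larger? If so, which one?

Following every chain through a_11: nothing is chained to a_11.
a_16 is not reached, and no chain runs the other way from a_16 to a_11.
So the given relations leave the order of a_11 and a_16 undetermined.

undetermined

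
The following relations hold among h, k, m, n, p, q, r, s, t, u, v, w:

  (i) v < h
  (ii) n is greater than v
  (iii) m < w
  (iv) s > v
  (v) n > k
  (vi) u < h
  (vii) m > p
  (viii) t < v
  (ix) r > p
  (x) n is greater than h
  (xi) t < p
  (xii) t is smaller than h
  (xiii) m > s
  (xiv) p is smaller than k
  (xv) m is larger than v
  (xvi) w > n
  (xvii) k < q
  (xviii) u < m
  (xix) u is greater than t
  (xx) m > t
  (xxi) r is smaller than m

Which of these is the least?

Chaining upward from t: directly above it, p, u, v, h, m; then r, s, k, n, w; then q.
That covers every other element, and nothing is given below t, so t is the least.

t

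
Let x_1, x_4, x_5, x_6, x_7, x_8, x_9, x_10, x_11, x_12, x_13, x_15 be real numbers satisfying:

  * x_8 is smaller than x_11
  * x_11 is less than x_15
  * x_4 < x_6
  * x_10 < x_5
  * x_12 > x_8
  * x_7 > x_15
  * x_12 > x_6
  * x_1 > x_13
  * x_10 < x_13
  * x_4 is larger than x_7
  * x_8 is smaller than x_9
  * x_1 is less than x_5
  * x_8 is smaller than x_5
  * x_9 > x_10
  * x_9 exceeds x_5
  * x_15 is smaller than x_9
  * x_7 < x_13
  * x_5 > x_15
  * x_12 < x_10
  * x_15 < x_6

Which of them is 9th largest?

x_7

The consecutive relations fix a unique order: x_8 < x_11 < x_15 < x_7 < x_4 < x_6 < x_12 < x_10 < x_13 < x_1 < x_5 < x_9.
Counting 9 from the largest end gives x_7.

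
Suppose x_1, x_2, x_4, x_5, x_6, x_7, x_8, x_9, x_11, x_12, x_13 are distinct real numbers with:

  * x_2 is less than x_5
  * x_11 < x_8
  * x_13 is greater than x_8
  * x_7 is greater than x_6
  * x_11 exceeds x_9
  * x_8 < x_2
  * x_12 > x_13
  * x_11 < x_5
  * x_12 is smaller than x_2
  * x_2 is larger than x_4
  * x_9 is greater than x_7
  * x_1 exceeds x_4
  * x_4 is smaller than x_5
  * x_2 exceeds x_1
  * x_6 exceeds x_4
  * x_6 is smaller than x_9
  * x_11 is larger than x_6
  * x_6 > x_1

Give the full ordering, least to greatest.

x_4 < x_1 < x_6 < x_7 < x_9 < x_11 < x_8 < x_13 < x_12 < x_2 < x_5

Each adjacent pair is fixed by a given relation: x_4 < x_1; x_1 < x_6; x_6 < x_7; x_7 < x_9; x_9 < x_11; x_11 < x_8; x_8 < x_13; x_13 < x_12; x_12 < x_2; x_2 < x_5. Chaining them end to end gives the full order.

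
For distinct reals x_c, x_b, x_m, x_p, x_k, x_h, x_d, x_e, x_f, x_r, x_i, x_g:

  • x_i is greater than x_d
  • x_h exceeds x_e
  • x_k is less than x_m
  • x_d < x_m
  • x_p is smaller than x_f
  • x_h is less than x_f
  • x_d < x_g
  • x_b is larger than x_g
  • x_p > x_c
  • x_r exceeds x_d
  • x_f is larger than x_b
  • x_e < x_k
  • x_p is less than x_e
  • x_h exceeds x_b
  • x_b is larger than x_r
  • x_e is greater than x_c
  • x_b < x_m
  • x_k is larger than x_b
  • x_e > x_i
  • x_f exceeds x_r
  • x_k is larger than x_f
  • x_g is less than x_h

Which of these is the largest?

x_d is not greatest since x_d < x_r; x_c is not greatest since x_c < x_p; x_p is not greatest since x_p < x_e; x_i is not greatest since x_i < x_e; x_e is not greatest since x_e < x_h; x_r is not greatest since x_r < x_b; x_g is not greatest since x_g < x_h; x_b is not greatest since x_b < x_k; x_h is not greatest since x_h < x_f; x_f is not greatest since x_f < x_k; x_k is not greatest since x_k < x_m.
Only x_m has nothing above it, so x_m is the largest.

x_m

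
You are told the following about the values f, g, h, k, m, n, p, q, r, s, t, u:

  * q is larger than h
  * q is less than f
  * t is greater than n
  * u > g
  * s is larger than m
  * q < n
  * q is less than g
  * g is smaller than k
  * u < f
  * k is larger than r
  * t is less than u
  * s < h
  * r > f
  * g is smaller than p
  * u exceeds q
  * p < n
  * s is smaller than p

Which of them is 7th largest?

Chaining the given pairs: m < s < h < q < g < p < n < t < u < f < r < k.
Counting 7 from the largest end gives p.

p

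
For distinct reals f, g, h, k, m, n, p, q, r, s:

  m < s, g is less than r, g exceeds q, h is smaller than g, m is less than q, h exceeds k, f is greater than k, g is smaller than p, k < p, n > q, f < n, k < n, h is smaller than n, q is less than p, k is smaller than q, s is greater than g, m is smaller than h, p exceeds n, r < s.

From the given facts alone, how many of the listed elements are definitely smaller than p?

7

From p the given relations immediately reach k, q, g, n.
From those, m, h, f — 7 in total.
No other element is forced below p by the given relations, so the count is 7.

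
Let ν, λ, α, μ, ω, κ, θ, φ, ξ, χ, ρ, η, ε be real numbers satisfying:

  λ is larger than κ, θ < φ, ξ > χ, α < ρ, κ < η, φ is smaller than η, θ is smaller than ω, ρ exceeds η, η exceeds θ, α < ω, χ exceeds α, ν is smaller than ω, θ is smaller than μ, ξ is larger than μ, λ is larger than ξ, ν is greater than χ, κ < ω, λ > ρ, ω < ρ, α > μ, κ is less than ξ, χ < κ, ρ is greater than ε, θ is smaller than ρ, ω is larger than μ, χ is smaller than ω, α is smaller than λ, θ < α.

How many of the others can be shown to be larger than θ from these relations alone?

11

The elements the relations force above θ are μ, φ, α, χ, ν, κ, ξ, ω, η, ρ, λ — no chain reaches any other.
That is 11.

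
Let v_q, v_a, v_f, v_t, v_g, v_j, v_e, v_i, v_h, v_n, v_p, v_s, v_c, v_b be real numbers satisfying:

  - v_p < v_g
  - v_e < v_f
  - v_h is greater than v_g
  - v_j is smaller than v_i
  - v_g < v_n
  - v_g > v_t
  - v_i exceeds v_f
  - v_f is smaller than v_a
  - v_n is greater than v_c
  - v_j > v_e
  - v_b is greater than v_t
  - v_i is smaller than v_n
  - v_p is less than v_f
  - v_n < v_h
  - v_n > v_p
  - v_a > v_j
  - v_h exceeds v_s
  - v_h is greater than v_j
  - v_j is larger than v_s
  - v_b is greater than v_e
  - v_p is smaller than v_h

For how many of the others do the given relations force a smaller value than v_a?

Directly below v_a: v_j, v_f.
One step further: v_s, v_e, v_p (5 so far).
Nothing else is reachable below v_a; 5 in all.

5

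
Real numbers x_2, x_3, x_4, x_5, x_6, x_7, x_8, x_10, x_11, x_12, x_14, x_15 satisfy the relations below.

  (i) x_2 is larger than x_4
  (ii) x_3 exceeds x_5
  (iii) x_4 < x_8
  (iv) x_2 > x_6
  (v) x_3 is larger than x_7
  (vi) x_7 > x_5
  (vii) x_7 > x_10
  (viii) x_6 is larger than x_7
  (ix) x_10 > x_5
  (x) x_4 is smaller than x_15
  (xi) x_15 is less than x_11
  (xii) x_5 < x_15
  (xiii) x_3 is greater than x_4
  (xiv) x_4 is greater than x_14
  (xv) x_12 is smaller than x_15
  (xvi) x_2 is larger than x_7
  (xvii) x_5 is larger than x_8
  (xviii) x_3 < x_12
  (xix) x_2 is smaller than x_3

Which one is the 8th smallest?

Piecing the relations together gives one ordering: x_14 < x_4 < x_8 < x_5 < x_10 < x_7 < x_6 < x_2 < x_3 < x_12 < x_15 < x_11.
The 8th smallest is x_2.

x_2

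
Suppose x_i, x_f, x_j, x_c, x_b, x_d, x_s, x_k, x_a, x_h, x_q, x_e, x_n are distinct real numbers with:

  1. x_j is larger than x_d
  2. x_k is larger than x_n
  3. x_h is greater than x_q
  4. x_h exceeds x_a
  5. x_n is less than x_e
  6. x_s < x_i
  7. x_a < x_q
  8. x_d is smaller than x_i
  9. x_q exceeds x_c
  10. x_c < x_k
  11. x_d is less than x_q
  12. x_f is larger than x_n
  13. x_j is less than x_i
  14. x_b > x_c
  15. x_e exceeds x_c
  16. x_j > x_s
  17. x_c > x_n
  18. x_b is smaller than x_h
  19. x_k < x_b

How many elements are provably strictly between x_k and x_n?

Chaining upward from x_n reaches: x_c, x_b, x_f, x_q, x_h, x_e.
Chaining downward from x_k reaches: x_c.
Strictly between x_n and x_k are those in both lists: x_c — 1 element.

1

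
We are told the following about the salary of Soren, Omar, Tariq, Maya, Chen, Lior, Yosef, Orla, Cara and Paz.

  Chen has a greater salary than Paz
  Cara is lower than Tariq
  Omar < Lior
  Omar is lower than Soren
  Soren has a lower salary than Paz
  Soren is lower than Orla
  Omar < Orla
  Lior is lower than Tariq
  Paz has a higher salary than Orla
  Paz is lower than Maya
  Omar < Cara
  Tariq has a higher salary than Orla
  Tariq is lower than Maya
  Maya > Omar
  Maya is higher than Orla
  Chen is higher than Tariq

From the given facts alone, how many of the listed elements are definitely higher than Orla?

4

From Orla the given relations immediately reach Paz, Tariq, Maya.
From those, Chen — 4 in total.
No other element is forced above Orla by the given relations, so the count is 4.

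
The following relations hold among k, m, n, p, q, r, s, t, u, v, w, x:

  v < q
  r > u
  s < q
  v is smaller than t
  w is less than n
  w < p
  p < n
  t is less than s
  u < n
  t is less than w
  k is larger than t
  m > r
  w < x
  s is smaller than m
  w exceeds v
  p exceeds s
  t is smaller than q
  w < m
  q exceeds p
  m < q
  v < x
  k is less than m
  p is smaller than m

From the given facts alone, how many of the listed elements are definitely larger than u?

4

The elements the relations force above u are r, m, q, n — no chain reaches any other.
That is 4.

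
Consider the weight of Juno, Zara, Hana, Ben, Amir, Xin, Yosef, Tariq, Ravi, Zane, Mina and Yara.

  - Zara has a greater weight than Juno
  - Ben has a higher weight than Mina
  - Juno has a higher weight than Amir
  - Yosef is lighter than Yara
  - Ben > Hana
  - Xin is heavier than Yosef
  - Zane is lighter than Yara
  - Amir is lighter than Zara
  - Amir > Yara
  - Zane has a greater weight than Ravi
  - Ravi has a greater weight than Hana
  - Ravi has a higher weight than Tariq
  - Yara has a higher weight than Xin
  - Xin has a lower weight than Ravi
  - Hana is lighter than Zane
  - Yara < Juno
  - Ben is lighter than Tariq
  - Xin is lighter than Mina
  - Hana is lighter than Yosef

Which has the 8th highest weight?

Chaining the given pairs: Hana < Yosef < Xin < Mina < Ben < Tariq < Ravi < Zane < Yara < Amir < Juno < Zara.
Counting 8 from the largest end gives Ben.

Ben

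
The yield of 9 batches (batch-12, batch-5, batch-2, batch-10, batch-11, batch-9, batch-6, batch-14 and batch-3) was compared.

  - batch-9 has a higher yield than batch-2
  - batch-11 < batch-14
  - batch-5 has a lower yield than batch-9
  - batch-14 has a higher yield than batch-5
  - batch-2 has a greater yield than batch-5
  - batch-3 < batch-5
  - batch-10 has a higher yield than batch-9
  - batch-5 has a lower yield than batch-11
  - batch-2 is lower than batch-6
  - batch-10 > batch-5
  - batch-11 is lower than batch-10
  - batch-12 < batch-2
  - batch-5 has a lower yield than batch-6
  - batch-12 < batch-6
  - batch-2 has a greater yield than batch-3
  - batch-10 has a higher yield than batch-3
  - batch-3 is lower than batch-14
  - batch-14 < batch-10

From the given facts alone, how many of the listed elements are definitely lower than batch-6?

4

The elements the relations force below batch-6 are batch-12, batch-3, batch-5, batch-2 — no chain reaches any other.
That is 4.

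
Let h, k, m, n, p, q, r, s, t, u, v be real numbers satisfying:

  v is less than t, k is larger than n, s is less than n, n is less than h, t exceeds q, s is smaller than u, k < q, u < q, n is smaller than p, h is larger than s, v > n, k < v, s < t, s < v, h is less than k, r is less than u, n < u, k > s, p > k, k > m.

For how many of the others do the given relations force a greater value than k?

The elements the relations force above k are q, v, t, p — no chain reaches any other.
That is 4.

4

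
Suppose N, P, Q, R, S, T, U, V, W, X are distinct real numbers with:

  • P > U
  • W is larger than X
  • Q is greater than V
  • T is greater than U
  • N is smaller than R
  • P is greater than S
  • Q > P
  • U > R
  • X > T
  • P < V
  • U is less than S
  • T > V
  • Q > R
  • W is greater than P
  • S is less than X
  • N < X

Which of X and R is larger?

X

R < U and U < S give R < S.
With S < P: R < U < S < P.
Then P < V extends the chain to V.
With V < T: R < U < S < P < V < T.
Then T < X extends the chain to X.
So R < X; X is the larger of the two.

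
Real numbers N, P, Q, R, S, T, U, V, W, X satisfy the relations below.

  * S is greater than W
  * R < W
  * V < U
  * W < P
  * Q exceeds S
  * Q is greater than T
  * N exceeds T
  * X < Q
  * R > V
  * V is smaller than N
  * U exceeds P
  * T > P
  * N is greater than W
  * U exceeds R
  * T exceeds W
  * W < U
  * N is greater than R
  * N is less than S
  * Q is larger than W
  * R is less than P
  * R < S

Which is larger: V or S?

S

Link the given pairs in sequence: V < R; R < W; W < P; P < T; T < N; N < S.
Chaining these gives V < R < W < P < T < N < S.
So V < S; S is the larger of the two.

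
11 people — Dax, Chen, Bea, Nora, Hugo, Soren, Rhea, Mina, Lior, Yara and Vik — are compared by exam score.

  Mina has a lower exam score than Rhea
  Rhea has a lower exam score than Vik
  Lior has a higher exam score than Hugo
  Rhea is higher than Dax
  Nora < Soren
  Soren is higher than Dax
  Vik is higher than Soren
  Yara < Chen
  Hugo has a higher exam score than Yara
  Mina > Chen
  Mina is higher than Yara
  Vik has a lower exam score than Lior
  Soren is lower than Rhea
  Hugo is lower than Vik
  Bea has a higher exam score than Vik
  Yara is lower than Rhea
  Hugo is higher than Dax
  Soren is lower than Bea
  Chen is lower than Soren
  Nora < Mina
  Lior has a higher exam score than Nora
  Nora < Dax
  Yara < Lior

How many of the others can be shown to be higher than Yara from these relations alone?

8

Directly above Yara: Chen, Mina, Hugo, Rhea, Lior.
One step further: Soren, Vik (7 so far).
One step further: Bea (8 so far).
Nothing else is reachable above Yara; 8 in all.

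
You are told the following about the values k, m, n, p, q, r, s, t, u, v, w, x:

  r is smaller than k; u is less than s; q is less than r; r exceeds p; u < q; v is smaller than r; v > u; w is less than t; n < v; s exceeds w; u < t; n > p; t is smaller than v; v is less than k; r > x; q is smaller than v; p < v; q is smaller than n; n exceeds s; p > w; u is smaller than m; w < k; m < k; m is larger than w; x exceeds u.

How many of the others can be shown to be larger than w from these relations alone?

Directly above w: s, p, t, m, k.
One step further: n, v, r (8 so far).
Nothing else is reachable above w; 8 in all.

8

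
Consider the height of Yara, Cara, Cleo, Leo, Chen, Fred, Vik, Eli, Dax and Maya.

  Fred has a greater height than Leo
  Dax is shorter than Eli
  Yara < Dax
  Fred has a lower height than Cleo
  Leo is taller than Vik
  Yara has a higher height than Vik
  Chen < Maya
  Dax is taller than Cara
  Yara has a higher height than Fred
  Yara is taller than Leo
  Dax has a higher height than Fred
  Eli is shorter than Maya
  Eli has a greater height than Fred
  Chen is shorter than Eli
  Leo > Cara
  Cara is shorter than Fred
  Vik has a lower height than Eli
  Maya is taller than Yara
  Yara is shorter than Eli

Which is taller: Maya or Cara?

The relevant relations are Cara < Leo; Leo < Fred; Fred < Yara; Yara < Eli; Eli < Maya.
Chaining these gives Cara < Leo < Fred < Yara < Eli < Maya.
So Cara < Maya; Maya is the taller of the two.

Maya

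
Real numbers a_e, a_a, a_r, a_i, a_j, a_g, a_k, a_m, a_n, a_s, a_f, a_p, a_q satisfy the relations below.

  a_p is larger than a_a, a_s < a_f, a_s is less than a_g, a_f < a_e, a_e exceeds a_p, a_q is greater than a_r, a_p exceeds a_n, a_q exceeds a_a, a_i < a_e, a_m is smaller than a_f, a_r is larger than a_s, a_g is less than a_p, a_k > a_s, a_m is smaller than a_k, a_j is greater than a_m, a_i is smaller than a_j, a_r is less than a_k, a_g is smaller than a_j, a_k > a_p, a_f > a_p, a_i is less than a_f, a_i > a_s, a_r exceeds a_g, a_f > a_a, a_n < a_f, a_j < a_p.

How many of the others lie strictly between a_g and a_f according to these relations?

2

Chaining upward from a_g reaches: a_j, a_r, a_p, a_q, a_k, a_e.
Chaining downward from a_f reaches: a_s, a_i, a_m, a_j, a_n, a_a, a_p.
Strictly between a_g and a_f are those in both lists: a_j, a_p — 2 elements.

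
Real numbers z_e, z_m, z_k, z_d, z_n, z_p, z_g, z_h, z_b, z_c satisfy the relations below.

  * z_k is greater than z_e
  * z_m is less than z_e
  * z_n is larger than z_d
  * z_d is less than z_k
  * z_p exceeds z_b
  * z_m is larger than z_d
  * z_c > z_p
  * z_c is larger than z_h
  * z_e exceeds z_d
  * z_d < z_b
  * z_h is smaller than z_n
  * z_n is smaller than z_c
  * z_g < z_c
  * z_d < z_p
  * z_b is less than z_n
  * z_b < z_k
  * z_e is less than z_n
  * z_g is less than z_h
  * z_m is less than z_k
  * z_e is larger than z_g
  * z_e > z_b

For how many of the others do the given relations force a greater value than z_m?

Directly above z_m: z_e, z_k.
One step further: z_n (3 so far).
One step further: z_c (4 so far).
Nothing else is reachable above z_m; 4 in all.

4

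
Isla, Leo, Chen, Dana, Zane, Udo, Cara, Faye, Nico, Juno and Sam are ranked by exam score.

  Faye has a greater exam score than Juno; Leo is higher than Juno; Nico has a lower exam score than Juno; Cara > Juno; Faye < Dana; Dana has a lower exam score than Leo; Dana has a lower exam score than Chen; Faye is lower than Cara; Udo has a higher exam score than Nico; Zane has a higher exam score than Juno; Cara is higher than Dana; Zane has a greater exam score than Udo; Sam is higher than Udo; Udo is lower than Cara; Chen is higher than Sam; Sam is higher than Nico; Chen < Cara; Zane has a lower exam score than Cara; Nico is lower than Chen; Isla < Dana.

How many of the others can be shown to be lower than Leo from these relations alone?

5

Directly below Leo: Juno, Dana.
One step further: Nico, Isla, Faye (5 so far).
No other element is forced below Leo by the given relations, so the count is 5.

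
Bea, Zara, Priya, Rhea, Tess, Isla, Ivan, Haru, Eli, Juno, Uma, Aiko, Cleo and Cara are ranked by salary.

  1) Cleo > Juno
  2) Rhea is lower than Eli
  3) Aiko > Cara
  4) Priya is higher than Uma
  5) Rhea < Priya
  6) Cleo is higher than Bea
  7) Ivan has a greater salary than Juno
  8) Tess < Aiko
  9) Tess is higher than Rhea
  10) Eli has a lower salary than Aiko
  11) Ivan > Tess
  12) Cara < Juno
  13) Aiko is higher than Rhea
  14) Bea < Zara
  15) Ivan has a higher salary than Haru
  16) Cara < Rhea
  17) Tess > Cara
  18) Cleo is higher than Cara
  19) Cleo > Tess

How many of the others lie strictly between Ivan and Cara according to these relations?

3

Chaining upward from Cara reaches: Juno, Rhea, Tess, Cleo, Eli, Priya, Aiko.
Chaining downward from Ivan reaches: Juno, Rhea, Tess, Haru.
Strictly between Cara and Ivan are those in both lists: Juno, Rhea, Tess — 3 elements.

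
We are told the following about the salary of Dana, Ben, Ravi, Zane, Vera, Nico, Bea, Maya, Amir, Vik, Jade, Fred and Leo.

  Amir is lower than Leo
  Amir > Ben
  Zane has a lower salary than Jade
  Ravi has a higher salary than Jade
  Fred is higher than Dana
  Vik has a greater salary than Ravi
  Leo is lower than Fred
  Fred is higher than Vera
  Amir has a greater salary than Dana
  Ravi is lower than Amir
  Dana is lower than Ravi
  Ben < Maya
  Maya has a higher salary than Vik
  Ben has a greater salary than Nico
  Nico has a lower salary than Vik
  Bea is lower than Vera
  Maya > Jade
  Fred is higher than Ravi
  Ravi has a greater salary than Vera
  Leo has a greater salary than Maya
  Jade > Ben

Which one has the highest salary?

Fred

Chaining downward from Fred: directly below it, Dana, Vera, Ravi, Leo; then Bea, Jade, Amir, Maya; then Ben, Zane, Vik; then Nico.
That covers every other element, and nothing is given above Fred, so Fred is the highest salary.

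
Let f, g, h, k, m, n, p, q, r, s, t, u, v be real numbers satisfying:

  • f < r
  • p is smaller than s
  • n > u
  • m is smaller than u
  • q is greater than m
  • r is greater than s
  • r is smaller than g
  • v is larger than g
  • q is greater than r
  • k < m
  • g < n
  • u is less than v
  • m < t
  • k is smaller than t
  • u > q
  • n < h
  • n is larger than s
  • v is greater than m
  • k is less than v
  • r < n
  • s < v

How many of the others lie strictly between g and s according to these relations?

1

Chaining upward from s reaches: r, q, u, n, v, h.
Chaining downward from g reaches: f, p, r.
Strictly between s and g are those in both lists: r — 1 element.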